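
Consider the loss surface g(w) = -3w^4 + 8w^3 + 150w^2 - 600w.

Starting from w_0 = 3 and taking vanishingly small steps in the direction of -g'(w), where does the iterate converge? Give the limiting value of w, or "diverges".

2

g'(w) = -12(w - 5)(w - 2)(w + 5), so g'(3) = 192.
Gradient descent moves in the -g' direction, i.e. w is decreasing.
The nearest critical point in that direction is w = 2, where g'' = 252 > 0 (a local minimum). The iterate converges there.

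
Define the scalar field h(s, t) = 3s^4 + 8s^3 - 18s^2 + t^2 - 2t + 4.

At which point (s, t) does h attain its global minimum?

h(s,t) separates as P(s) + Q(t) + 4, so its minimum is min P + min Q + 4.
P'(s) = 12s(s - 1)(s + 3) vanishes at s ∈ {-3, 0, 1}; Q'(t) = 2(t - 1) vanishes at t ∈ {1}.
Local minima of P (where P''>0): P(-3)=-135, P(1)=-7. Local minima of Q: Q(1)=-1.
So the global minimum of h is P(-3) + Q(1) + 4 = -135 − 1 + 4 = -132, attained at (-3, 1).

(-3, 1)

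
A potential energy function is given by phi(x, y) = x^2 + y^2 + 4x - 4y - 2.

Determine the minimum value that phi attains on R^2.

phi(x,y) separates as P(x) + Q(y) − 2, so its minimum is min P + min Q − 2.
P'(x) = 2x + 4 vanishes at x ∈ {-2}; Q'(y) = 2y - 4 vanishes at y ∈ {2}.
Local minima of P (where P''>0): P(-2)=-4. Local minima of Q: Q(2)=-4.
So the global minimum of phi is P(-2) + Q(2) − 2 = -4 − 4 − 2 = -10, attained at (-2, 2).

-10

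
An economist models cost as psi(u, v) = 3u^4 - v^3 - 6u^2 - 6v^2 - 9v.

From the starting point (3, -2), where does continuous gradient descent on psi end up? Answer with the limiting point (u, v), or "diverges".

psi is separable, so gradient descent decouples: u follows -∂psi/∂u, v follows -∂psi/∂v.
∂psi/∂u = 12u(u - 1)(u + 1); at u=3 this is 288, so u decreases.
∂psi/∂v = -3(v + 1)(v + 3); at v=-2 this is 3, so v decreases.
u converges to its nearest critical value 1 (a local min of the u-part); v converges to -3. The iterate converges to (1, -3).

(1, -3)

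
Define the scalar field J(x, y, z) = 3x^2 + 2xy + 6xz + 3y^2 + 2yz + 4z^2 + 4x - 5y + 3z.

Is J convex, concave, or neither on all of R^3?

J is quadratic, so its Hessian is the constant matrix H = [[6, 2, 6], [2, 6, 2], [6, 2, 8]].
Leading principal minors: 6, 32, 64.
All positive ⇒ H ≻ 0 ⇒ convex.

convex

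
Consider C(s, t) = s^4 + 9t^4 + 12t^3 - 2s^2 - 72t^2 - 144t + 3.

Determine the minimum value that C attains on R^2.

C(s,t) separates as P(s) + Q(t) + 3, so its minimum is min P + min Q + 3.
P'(s) = 4s(s - 1)(s + 1) vanishes at s ∈ {-1, 0, 1}; Q'(t) = 36(t - 2)(t + 1)(t + 2) vanishes at t ∈ {-2, -1, 2}.
Local minima of P (where P''>0): P(-1)=-1, P(1)=-1. Local minima of Q: Q(-2)=48, Q(2)=-336.
So the global minimum of C is P(-1) + Q(2) + 3 = -1 − 336 + 3 = -334, attained at (-1, 2).

-334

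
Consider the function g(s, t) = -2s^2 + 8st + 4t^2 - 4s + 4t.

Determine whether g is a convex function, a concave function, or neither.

neither

g is quadratic, so its Hessian is the constant matrix H = [[-4, 8], [8, 8]].
det(H) = -96, tr(H) = 4.
det(H) < 0, so H is indefinite: neither convex nor concave.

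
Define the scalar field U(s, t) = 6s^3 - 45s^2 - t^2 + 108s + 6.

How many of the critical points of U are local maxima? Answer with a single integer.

1

U separates as a function of s plus a function of t, so ∇U=0 decouples.
∂U/∂s = 18(s - 3)(s - 2) = 0 at s ∈ {2, 3}; ∂U/∂t = -2t = 0 at t ∈ {0}.
The Hessian is diagonal: diag(U_ss, U_tt). Second derivatives: U_ss(2)=-18, U_ss(3)=18; U_tt(0)=-2.
Local maxima occur where both diagonal entries negative: (2, 0). Count: 1.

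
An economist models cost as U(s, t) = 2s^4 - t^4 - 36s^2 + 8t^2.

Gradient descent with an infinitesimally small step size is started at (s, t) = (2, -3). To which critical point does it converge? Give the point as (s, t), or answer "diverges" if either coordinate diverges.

U is separable, so gradient descent decouples: s follows -∂U/∂s, t follows -∂U/∂t.
∂U/∂s = 8s(s - 3)(s + 3); at s=2 this is -80, so s increases.
∂U/∂t = -4t(t - 2)(t + 2); at t=-3 this is 60, so t decreases.
The t-coordinate has no critical point in that direction and runs off to infinity.

diverges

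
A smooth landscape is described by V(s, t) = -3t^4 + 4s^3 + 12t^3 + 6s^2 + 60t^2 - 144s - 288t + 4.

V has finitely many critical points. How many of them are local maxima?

2

V separates as a function of s plus a function of t, so ∇V=0 decouples.
∂V/∂s = 12(s - 3)(s + 4) = 0 at s ∈ {-4, 3}; ∂V/∂t = -12(t - 4)(t - 2)(t + 3) = 0 at t ∈ {-3, 2, 4}.
The Hessian is diagonal: diag(V_ss, V_tt). Second derivatives: V_ss(-4)=-84, V_ss(3)=84; V_tt(-3)=-420, V_tt(2)=120, V_tt(4)=-168.
Local maxima occur where both diagonal entries negative: (-4, -3), (-4, 4). Count: 2.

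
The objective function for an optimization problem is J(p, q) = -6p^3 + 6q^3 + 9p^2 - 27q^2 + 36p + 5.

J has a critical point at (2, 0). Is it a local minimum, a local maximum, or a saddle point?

local maximum

The mixed partial ∂²J/∂p∂q is 0, so the Hessian at any point is diag(J_pp, J_qq) = diag(18(-2p + 1), 18(2q - 3)).
At (2, 0): H = diag(-54, -54).
Both eigenvalues are negative, so H is negative definite: a local maximum.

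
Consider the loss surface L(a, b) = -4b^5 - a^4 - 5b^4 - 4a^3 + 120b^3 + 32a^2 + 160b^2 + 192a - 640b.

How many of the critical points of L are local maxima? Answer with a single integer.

L separates as a function of a plus a function of b, so ∇L=0 decouples.
∂L/∂a = -4(a - 4)(a + 3)(a + 4) = 0 at a ∈ {-4, -3, 4}; ∂L/∂b = -20(b - 4)(b - 1)(b + 2)(b + 4) = 0 at b ∈ {-4, -2, 1, 4}.
The Hessian is diagonal: diag(L_aa, L_bb). Second derivatives: L_aa(-4)=-32, L_aa(-3)=28, L_aa(4)=-224; L_bb(-4)=1600, L_bb(-2)=-720, L_bb(1)=900, L_bb(4)=-2880.
Local maxima occur where both diagonal entries negative: (-4, -2), (-4, 4), (4, -2), (4, 4). Count: 4.

4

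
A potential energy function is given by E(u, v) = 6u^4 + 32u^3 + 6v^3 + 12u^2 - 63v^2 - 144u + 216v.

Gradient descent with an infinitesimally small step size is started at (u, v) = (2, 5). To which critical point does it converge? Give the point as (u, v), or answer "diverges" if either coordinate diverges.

(1, 4)

E is separable, so gradient descent decouples: u follows -∂E/∂u, v follows -∂E/∂v.
∂E/∂u = 24(u - 1)(u + 2)(u + 3); at u=2 this is 480, so u decreases.
∂E/∂v = 18(v - 4)(v - 3); at v=5 this is 36, so v decreases.
u converges to its nearest critical value 1 (a local min of the u-part); v converges to 4. The iterate converges to (1, 4).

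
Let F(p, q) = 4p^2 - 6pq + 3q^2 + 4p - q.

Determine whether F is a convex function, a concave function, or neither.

convex

F is quadratic, so its Hessian is the constant matrix H = [[8, -6], [-6, 6]].
det(H) = 12, tr(H) = 14.
det(H) > 0 and tr(H) > 0, so H is positive definite everywhere: convex.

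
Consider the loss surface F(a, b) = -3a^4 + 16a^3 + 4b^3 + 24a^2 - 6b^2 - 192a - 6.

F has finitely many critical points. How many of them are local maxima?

2

F separates as a function of a plus a function of b, so ∇F=0 decouples.
∂F/∂a = -12(a - 4)(a - 2)(a + 2) = 0 at a ∈ {-2, 2, 4}; ∂F/∂b = 12b(b - 1) = 0 at b ∈ {0, 1}.
The Hessian is diagonal: diag(F_aa, F_bb). Second derivatives: F_aa(-2)=-288, F_aa(2)=96, F_aa(4)=-144; F_bb(0)=-12, F_bb(1)=12.
Local maxima occur where both diagonal entries negative: (-2, 0), (4, 0). Count: 2.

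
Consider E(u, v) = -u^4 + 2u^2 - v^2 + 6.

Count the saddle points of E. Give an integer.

1

E separates as a function of u plus a function of v, so ∇E=0 decouples.
∂E/∂u = -4u(u - 1)(u + 1) = 0 at u ∈ {-1, 0, 1}; ∂E/∂v = -2v = 0 at v ∈ {0}.
The Hessian is diagonal: diag(E_uu, E_vv). Second derivatives: E_uu(-1)=-8, E_uu(0)=4, E_uu(1)=-8; E_vv(0)=-2.
Saddle points occur where the two diagonal entries have opposite signs: (0, 0). Count: 1.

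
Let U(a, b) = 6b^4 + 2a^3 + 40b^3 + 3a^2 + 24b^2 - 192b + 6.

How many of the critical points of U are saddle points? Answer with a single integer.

U separates as a function of a plus a function of b, so ∇U=0 decouples.
∂U/∂a = 6a(a + 1) = 0 at a ∈ {-1, 0}; ∂U/∂b = 24(b - 1)(b + 2)(b + 4) = 0 at b ∈ {-4, -2, 1}.
The Hessian is diagonal: diag(U_aa, U_bb). Second derivatives: U_aa(-1)=-6, U_aa(0)=6; U_bb(-4)=240, U_bb(-2)=-144, U_bb(1)=360.
Saddle points occur where the two diagonal entries have opposite signs: (-1, -4), (-1, 1), (0, -2). Count: 3.

3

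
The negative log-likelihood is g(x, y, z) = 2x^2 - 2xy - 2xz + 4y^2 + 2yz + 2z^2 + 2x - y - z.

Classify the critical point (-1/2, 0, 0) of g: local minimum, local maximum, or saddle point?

The Hessian is constant: H = [[4, -2, -2], [-2, 8, 2], [-2, 2, 4]].
Leading principal minors: Δ₁ = 4, Δ₂ = 28, Δ₃ = 80.
All leading minors are positive, so H is positive definite: a local minimum.

local minimum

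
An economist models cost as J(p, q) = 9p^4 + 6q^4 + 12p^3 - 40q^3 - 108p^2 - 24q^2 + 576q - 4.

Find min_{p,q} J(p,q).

J(p,q) separates as A(p) + B(q) − 4, so its minimum is min A + min B − 4.
A'(p) = 36p(p - 2)(p + 3) vanishes at p ∈ {-3, 0, 2}; B'(q) = 24(q - 4)(q - 3)(q + 2) vanishes at q ∈ {-2, 3, 4}.
Local minima of A (where A''>0): A(-3)=-567, A(2)=-192. Local minima of B: B(-2)=-832, B(4)=896.
So the global minimum of J is A(-3) + B(-2) − 4 = -567 − 832 − 4 = -1403, attained at (-3, -2).

-1403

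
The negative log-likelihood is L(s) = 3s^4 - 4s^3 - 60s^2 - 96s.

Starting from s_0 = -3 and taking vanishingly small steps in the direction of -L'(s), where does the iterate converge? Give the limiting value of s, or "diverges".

-2

L'(s) = 12(s - 4)(s + 1)(s + 2), so L'(-3) = -168.
Gradient descent moves in the -L' direction, i.e. s is increasing.
The nearest critical point in that direction is s = -2, where L'' = 72 > 0 (a local minimum). The iterate converges there.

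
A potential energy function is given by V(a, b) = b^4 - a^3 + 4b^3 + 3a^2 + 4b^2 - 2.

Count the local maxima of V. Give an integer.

V separates as a function of a plus a function of b, so ∇V=0 decouples.
∂V/∂a = -3a(a - 2) = 0 at a ∈ {0, 2}; ∂V/∂b = 4b(b + 1)(b + 2) = 0 at b ∈ {-2, -1, 0}.
The Hessian is diagonal: diag(V_aa, V_bb). Second derivatives: V_aa(0)=6, V_aa(2)=-6; V_bb(-2)=8, V_bb(-1)=-4, V_bb(0)=8.
Local maxima occur where both diagonal entries negative: (2, -1). Count: 1.

1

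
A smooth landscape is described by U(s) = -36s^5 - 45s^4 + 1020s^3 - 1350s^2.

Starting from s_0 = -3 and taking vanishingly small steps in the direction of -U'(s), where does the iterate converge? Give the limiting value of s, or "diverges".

-5

U'(s) = -180s(s - 3)(s - 1)(s + 5), so U'(-3) = 25920.
Gradient descent moves in the -U' direction, i.e. s is decreasing.
The nearest critical point in that direction is s = -5, where U'' = 43200 > 0 (a local minimum). The iterate converges there.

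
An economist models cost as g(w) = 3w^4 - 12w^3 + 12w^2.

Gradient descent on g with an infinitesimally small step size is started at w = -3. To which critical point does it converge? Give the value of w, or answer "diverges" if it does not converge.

g'(w) = 12w(w - 2)(w - 1), so g'(-3) = -720.
Gradient descent moves in the -g' direction, i.e. w is increasing.
The nearest critical point in that direction is w = 0, where g'' = 24 > 0 (a local minimum). The iterate converges there.

0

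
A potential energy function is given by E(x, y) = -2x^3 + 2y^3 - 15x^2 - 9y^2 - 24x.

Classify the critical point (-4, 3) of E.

The mixed partial ∂²E/∂x∂y is 0, so the Hessian at any point is diag(E_xx, E_yy) = diag(-6(2x + 5), 6(2y - 3)).
At (-4, 3): H = diag(18, 18).
Both eigenvalues are positive, so H is positive definite: a local minimum.

local minimum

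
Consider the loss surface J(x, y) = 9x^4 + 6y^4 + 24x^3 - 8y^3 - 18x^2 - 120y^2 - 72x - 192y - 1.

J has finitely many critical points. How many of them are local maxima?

1

J separates as a function of x plus a function of y, so ∇J=0 decouples.
∂J/∂x = 36(x - 1)(x + 1)(x + 2) = 0 at x ∈ {-2, -1, 1}; ∂J/∂y = 24(y - 4)(y + 1)(y + 2) = 0 at y ∈ {-2, -1, 4}.
The Hessian is diagonal: diag(J_xx, J_yy). Second derivatives: J_xx(-2)=108, J_xx(-1)=-72, J_xx(1)=216; J_yy(-2)=144, J_yy(-1)=-120, J_yy(4)=720.
Local maxima occur where both diagonal entries negative: (-1, -1). Count: 1.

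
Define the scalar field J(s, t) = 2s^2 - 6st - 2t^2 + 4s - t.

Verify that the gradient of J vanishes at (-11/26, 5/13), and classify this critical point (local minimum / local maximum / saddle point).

∇J = (4s - 6t + 4, -6s - 4t - 1); substituting (-11/26, 5/13) gives ∇J = (0, 0), so (-11/26, 5/13) is indeed a critical point.
The Hessian of J is constant: H = [[4, -6], [-6, -4]].
det(H) = 4·(-4) − (-6)² = -52.
Since det(H) < 0, H is indefinite and the critical point is a saddle point.

saddle point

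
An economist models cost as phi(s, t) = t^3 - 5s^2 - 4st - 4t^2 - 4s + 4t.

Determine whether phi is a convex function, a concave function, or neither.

neither

The term t^3 is cubic, so the Hessian is not constant.
∂²phi/∂t² = 6t - 8, which takes both signs as t varies (negative for sufficiently negative t). A diagonal entry of the Hessian changing sign means the Hessian is neither positive- nor negative-semidefinite on all of R^2.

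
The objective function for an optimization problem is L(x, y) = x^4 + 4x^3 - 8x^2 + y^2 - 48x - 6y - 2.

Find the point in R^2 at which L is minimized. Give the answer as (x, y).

(2, 3)

L(x,y) separates as P(x) + Q(y) − 2, so its minimum is min P + min Q − 2.
P'(x) = 4(x - 2)(x + 2)(x + 3) vanishes at x ∈ {-3, -2, 2}; Q'(y) = 2y - 6 vanishes at y ∈ {3}.
Local minima of P (where P''>0): P(-3)=45, P(2)=-80. Local minima of Q: Q(3)=-9.
So the global minimum of L is P(2) + Q(3) − 2 = -80 − 9 − 2 = -91, attained at (2, 3).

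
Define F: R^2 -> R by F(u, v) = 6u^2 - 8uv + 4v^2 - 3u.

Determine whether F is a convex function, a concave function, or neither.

F is quadratic, so its Hessian is the constant matrix H = [[12, -8], [-8, 8]].
det(H) = 32, tr(H) = 20.
det(H) > 0 and tr(H) > 0, so H is positive definite everywhere: convex.

convex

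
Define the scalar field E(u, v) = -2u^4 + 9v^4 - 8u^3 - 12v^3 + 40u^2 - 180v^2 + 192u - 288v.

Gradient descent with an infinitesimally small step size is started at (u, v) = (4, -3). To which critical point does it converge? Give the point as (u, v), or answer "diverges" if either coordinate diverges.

E is separable, so gradient descent decouples: u follows -∂E/∂u, v follows -∂E/∂v.
∂E/∂u = -8(u - 3)(u + 2)(u + 4); at u=4 this is -384, so u increases.
∂E/∂v = 36(v - 4)(v + 1)(v + 2); at v=-3 this is -504, so v increases.
The u-coordinate has no critical point in that direction and runs off to infinity.

diverges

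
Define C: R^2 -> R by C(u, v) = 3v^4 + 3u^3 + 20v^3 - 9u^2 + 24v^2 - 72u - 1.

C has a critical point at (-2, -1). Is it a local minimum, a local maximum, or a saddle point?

The mixed partial ∂²C/∂u∂v is 0, so the Hessian at any point is diag(C_uu, C_vv) = diag(18(u - 1), 12(3v^2 + 10v + 4)).
At (-2, -1): H = diag(-54, -36).
Both eigenvalues are negative, so H is negative definite: a local maximum.

local maximum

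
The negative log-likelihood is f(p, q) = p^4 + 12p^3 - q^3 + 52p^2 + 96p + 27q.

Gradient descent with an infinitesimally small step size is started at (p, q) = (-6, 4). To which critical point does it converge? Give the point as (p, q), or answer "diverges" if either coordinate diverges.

f is separable, so gradient descent decouples: p follows -∂f/∂p, q follows -∂f/∂q.
∂f/∂p = 4(p + 2)(p + 3)(p + 4); at p=-6 this is -96, so p increases.
∂f/∂q = -3(q - 3)(q + 3); at q=4 this is -21, so q increases.
The q-coordinate has no critical point in that direction and runs off to infinity.

diverges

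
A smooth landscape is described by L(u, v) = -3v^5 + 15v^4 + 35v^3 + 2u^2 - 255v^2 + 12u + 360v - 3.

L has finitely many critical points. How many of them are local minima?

2

L separates as a function of u plus a function of v, so ∇L=0 decouples.
∂L/∂u = 4(u + 3) = 0 at u ∈ {-3}; ∂L/∂v = -15(v - 4)(v - 2)(v - 1)(v + 3) = 0 at v ∈ {-3, 1, 2, 4}.
The Hessian is diagonal: diag(L_uu, L_vv). Second derivatives: L_uu(-3)=4; L_vv(-3)=2100, L_vv(1)=-180, L_vv(2)=150, L_vv(4)=-630.
Local minima occur where both diagonal entries positive: (-3, -3), (-3, 2). Count: 2.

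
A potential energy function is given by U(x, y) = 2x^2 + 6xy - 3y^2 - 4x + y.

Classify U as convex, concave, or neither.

neither

U is quadratic, so its Hessian is the constant matrix H = [[4, 6], [6, -6]].
det(H) = -60, tr(H) = -2.
det(H) < 0, so H is indefinite: neither convex nor concave.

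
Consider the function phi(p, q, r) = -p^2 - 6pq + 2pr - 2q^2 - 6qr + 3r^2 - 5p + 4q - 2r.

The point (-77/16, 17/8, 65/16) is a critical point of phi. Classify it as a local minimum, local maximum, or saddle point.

saddle point

The Hessian is constant: H = [[-2, -6, 2], [-6, -4, -6], [2, -6, 6]].
Leading principal minors: Δ₁ = -2, Δ₂ = -28, Δ₃ = 64.
The minors fit neither the all-positive nor the alternating-sign pattern, so H is indefinite: a saddle point.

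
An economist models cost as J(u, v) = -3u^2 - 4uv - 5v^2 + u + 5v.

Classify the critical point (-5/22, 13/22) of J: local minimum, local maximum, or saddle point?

local maximum

The Hessian of J is constant: H = [[-6, -4], [-4, -10]].
det(H) = (-6)·(-10) − (-4)² = 44.
det(H) > 0 and tr(H) = -16 < 0, so H is negative definite and the point is a local maximum.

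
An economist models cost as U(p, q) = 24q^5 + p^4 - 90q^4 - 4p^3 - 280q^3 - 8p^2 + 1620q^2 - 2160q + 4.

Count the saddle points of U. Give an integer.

6

U separates as a function of p plus a function of q, so ∇U=0 decouples.
∂U/∂p = 4p(p - 4)(p + 1) = 0 at p ∈ {-1, 0, 4}; ∂U/∂q = 120(q - 3)(q - 2)(q - 1)(q + 3) = 0 at q ∈ {-3, 1, 2, 3}.
The Hessian is diagonal: diag(U_pp, U_qq). Second derivatives: U_pp(-1)=20, U_pp(0)=-16, U_pp(4)=80; U_qq(-3)=-14400, U_qq(1)=960, U_qq(2)=-600, U_qq(3)=1440.
Saddle points occur where the two diagonal entries have opposite signs: (-1, -3), (-1, 2), (0, 1), (0, 3), (4, -3), (4, 2). Count: 6.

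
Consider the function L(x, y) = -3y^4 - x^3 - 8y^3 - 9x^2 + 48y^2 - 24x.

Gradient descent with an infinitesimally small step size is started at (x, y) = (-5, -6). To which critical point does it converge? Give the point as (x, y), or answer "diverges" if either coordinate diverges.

L is separable, so gradient descent decouples: x follows -∂L/∂x, y follows -∂L/∂y.
∂L/∂x = -3(x + 2)(x + 4); at x=-5 this is -9, so x increases.
∂L/∂y = -12y(y - 2)(y + 4); at y=-6 this is 1152, so y decreases.
The y-coordinate has no critical point in that direction and runs off to infinity.

diverges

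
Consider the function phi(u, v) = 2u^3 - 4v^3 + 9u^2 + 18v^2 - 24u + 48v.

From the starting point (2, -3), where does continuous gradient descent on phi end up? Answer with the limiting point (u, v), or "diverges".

phi is separable, so gradient descent decouples: u follows -∂phi/∂u, v follows -∂phi/∂v.
∂phi/∂u = 6(u - 1)(u + 4); at u=2 this is 36, so u decreases.
∂phi/∂v = -12(v - 4)(v + 1); at v=-3 this is -168, so v increases.
u converges to its nearest critical value 1 (a local min of the u-part); v converges to -1. The iterate converges to (1, -1).

(1, -1)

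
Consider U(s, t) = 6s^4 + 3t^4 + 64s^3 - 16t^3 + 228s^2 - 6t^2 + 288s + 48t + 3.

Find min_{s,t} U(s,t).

-275

U(s,t) separates as P(s) + Q(t) + 3, so its minimum is min P + min Q + 3.
P'(s) = 24(s + 1)(s + 3)(s + 4) vanishes at s ∈ {-4, -3, -1}; Q'(t) = 12(t - 4)(t - 1)(t + 1) vanishes at t ∈ {-1, 1, 4}.
Local minima of P (where P''>0): P(-4)=-64, P(-1)=-118. Local minima of Q: Q(-1)=-35, Q(4)=-160.
So the global minimum of U is P(-1) + Q(4) + 3 = -118 − 160 + 3 = -275, attained at (-1, 4).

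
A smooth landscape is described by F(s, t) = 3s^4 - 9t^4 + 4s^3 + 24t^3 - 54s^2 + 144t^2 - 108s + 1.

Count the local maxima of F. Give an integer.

2

F separates as a function of s plus a function of t, so ∇F=0 decouples.
∂F/∂s = 12(s - 3)(s + 1)(s + 3) = 0 at s ∈ {-3, -1, 3}; ∂F/∂t = -36t(t - 4)(t + 2) = 0 at t ∈ {-2, 0, 4}.
The Hessian is diagonal: diag(F_ss, F_tt). Second derivatives: F_ss(-3)=144, F_ss(-1)=-96, F_ss(3)=288; F_tt(-2)=-432, F_tt(0)=288, F_tt(4)=-864.
Local maxima occur where both diagonal entries negative: (-1, -2), (-1, 4). Count: 2.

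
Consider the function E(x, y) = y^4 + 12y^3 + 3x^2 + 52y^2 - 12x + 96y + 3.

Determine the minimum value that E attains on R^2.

E(x,y) separates as P(x) + Q(y) + 3, so its minimum is min P + min Q + 3.
P'(x) = 6x - 12 vanishes at x ∈ {2}; Q'(y) = 4(y + 2)(y + 3)(y + 4) vanishes at y ∈ {-4, -3, -2}.
Local minima of P (where P''>0): P(2)=-12. Local minima of Q: Q(-4)=-64, Q(-2)=-64.
So the global minimum of E is P(2) + Q(-4) + 3 = -12 − 64 + 3 = -73, attained at (2, -4).

-73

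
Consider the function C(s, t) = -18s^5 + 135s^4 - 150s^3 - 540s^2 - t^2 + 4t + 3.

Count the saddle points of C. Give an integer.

C separates as a function of s plus a function of t, so ∇C=0 decouples.
∂C/∂s = -90s(s - 4)(s - 3)(s + 1) = 0 at s ∈ {-1, 0, 3, 4}; ∂C/∂t = -2(t - 2) = 0 at t ∈ {2}.
The Hessian is diagonal: diag(C_ss, C_tt). Second derivatives: C_ss(-1)=1800, C_ss(0)=-1080, C_ss(3)=1080, C_ss(4)=-1800; C_tt(2)=-2.
Saddle points occur where the two diagonal entries have opposite signs: (-1, 2), (3, 2). Count: 2.

2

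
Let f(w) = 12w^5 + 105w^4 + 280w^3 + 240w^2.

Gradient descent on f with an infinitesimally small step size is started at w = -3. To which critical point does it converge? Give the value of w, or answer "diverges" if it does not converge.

-2

f'(w) = 60w(w + 1)(w + 2)(w + 4), so f'(-3) = -360.
Gradient descent moves in the -f' direction, i.e. w is increasing.
The nearest critical point in that direction is w = -2, where f'' = 240 > 0 (a local minimum). The iterate converges there.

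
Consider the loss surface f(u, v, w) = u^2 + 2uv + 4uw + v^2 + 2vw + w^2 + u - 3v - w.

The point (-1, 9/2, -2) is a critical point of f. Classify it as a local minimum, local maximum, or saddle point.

saddle point

The Hessian is constant: H = [[2, 2, 4], [2, 2, 2], [4, 2, 2]].
Leading principal minors: Δ₁ = 2, Δ₂ = 0, Δ₃ = -8.
The minors fit neither the all-positive nor the alternating-sign pattern, so H is indefinite: a saddle point.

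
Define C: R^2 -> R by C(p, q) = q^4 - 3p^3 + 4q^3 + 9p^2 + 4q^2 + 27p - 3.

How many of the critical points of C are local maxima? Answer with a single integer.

1

C separates as a function of p plus a function of q, so ∇C=0 decouples.
∂C/∂p = -9(p - 3)(p + 1) = 0 at p ∈ {-1, 3}; ∂C/∂q = 4q(q + 1)(q + 2) = 0 at q ∈ {-2, -1, 0}.
The Hessian is diagonal: diag(C_pp, C_qq). Second derivatives: C_pp(-1)=36, C_pp(3)=-36; C_qq(-2)=8, C_qq(-1)=-4, C_qq(0)=8.
Local maxima occur where both diagonal entries negative: (3, -1). Count: 1.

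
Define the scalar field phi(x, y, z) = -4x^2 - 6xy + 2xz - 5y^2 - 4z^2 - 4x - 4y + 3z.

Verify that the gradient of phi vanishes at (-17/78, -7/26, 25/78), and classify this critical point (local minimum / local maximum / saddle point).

∇phi = (-8x - 6y + 2z - 4, -6x - 10y - 4, 2x - 8z + 3); substituting (-17/78, -7/26, 25/78) gives ∇phi = (0, 0, 0), so (-17/78, -7/26, 25/78) is indeed a critical point.
The Hessian is constant: H = [[-8, -6, 2], [-6, -10, 0], [2, 0, -8]].
Leading principal minors: Δ₁ = -8, Δ₂ = 44, Δ₃ = -312.
The minors alternate sign starting negative (−, +, −), so H is negative definite: a local maximum.

local maximum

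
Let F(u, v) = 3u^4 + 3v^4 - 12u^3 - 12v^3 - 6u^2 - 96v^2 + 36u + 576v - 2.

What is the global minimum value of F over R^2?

F(u,v) separates as P(u) + Q(v) − 2, so its minimum is min P + min Q − 2.
P'(u) = 12(u - 3)(u - 1)(u + 1) vanishes at u ∈ {-1, 1, 3}; Q'(v) = 12(v - 4)(v - 3)(v + 4) vanishes at v ∈ {-4, 3, 4}.
Local minima of P (where P''>0): P(-1)=-27, P(3)=-27. Local minima of Q: Q(-4)=-2304, Q(4)=768.
So the global minimum of F is P(-1) + Q(-4) − 2 = -27 − 2304 − 2 = -2333, attained at (-1, -4).

-2333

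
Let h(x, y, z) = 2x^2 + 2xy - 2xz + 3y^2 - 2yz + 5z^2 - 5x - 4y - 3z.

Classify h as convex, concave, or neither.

convex

h is quadratic, so its Hessian is the constant matrix H = [[4, 2, -2], [2, 6, -2], [-2, -2, 10]].
Leading principal minors: 4, 20, 176.
All positive ⇒ H ≻ 0 ⇒ convex.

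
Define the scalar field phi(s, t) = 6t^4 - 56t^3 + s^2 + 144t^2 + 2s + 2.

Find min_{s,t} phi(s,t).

1

phi(s,t) separates as P(s) + Q(t) + 2, so its minimum is min P + min Q + 2.
P'(s) = 2s + 2 vanishes at s ∈ {-1}; Q'(t) = 24t(t - 4)(t - 3) vanishes at t ∈ {0, 3, 4}.
Local minima of P (where P''>0): P(-1)=-1. Local minima of Q: Q(0)=0, Q(4)=256.
So the global minimum of phi is P(-1) + Q(0) + 2 = -1 + 0 + 2 = 1, attained at (-1, 0).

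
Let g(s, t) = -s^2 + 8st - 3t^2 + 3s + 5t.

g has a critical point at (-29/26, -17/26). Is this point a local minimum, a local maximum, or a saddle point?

The Hessian of g is constant: H = [[-2, 8], [8, -6]].
det(H) = (-2)·(-6) − 8² = -52.
Since det(H) < 0, H is indefinite and the critical point is a saddle point.

saddle point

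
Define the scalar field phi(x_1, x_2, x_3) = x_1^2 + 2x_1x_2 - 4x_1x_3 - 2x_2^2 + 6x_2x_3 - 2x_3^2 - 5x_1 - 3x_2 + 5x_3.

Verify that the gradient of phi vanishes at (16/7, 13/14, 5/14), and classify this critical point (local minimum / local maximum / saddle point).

saddle point

∇phi = (2x_1 + 2x_2 - 4x_3 - 5, 2x_1 - 4x_2 + 6x_3 - 3, -4x_1 + 6x_2 - 4x_3 + 5); substituting (16/7, 13/14, 5/14) gives ∇phi = (0, 0, 0), so (16/7, 13/14, 5/14) is indeed a critical point.
The Hessian is constant: H = [[2, 2, -4], [2, -4, 6], [-4, 6, -4]].
Leading principal minors: Δ₁ = 2, Δ₂ = -12, Δ₃ = -56.
The minors fit neither the all-positive nor the alternating-sign pattern, so H is indefinite: a saddle point.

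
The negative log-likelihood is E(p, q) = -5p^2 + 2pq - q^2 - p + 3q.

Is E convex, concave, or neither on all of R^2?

E is quadratic, so its Hessian is the constant matrix H = [[-10, 2], [2, -2]].
det(H) = 16, tr(H) = -12.
det(H) > 0 and tr(H) < 0, so H is negative definite everywhere: concave.

concave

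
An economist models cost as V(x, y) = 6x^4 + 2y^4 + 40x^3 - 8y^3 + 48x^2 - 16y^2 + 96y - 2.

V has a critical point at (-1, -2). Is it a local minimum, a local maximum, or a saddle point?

The mixed partial ∂²V/∂x∂y is 0, so the Hessian at any point is diag(V_xx, V_yy) = diag(24(3x^2 + 10x + 4), 8(3y^2 - 6y - 4)).
At (-1, -2): H = diag(-72, 160).
The eigenvalues have opposite signs, so H is indefinite: a saddle point.

saddle point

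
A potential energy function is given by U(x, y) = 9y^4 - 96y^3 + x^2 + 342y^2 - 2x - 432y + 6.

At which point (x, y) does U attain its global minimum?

(1, 1)

U(x,y) separates as P(x) + Q(y) + 6, so its minimum is min P + min Q + 6.
P'(x) = 2x - 2 vanishes at x ∈ {1}; Q'(y) = 36(y - 4)(y - 3)(y - 1) vanishes at y ∈ {1, 3, 4}.
Local minima of P (where P''>0): P(1)=-1. Local minima of Q: Q(1)=-177, Q(4)=-96.
So the global minimum of U is P(1) + Q(1) + 6 = -1 − 177 + 6 = -172, attained at (1, 1).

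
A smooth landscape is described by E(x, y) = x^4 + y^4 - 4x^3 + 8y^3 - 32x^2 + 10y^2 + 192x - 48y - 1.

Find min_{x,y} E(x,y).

E(x,y) separates as P(x) + Q(y) − 1, so its minimum is min P + min Q − 1.
P'(x) = 4(x - 4)(x - 3)(x + 4) vanishes at x ∈ {-4, 3, 4}; Q'(y) = 4(y - 1)(y + 3)(y + 4) vanishes at y ∈ {-4, -3, 1}.
Local minima of P (where P''>0): P(-4)=-768, P(4)=256. Local minima of Q: Q(-4)=96, Q(1)=-29.
So the global minimum of E is P(-4) + Q(1) − 1 = -768 − 29 − 1 = -798, attained at (-4, 1).

-798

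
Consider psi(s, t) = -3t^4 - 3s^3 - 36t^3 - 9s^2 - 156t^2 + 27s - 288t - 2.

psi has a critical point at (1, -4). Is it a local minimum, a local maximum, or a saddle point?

local maximum

The mixed partial ∂²psi/∂s∂t is 0, so the Hessian at any point is diag(psi_ss, psi_tt) = diag(-18(s + 1), -12(3t^2 + 18t + 26)).
At (1, -4): H = diag(-36, -24).
Both eigenvalues are negative, so H is negative definite: a local maximum.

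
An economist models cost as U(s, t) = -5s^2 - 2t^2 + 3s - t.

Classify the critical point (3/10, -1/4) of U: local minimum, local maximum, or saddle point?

local maximum

The Hessian of U is constant: H = [[-10, 0], [0, -4]].
det(H) = (-10)·(-4) − 0² = 40.
det(H) > 0 and tr(H) = -14 < 0, so H is negative definite and the point is a local maximum.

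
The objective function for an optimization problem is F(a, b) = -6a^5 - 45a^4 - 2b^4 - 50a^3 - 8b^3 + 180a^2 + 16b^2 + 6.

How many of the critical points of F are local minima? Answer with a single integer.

2

F separates as a function of a plus a function of b, so ∇F=0 decouples.
∂F/∂a = -30a(a - 1)(a + 3)(a + 4) = 0 at a ∈ {-4, -3, 0, 1}; ∂F/∂b = -8b(b - 1)(b + 4) = 0 at b ∈ {-4, 0, 1}.
The Hessian is diagonal: diag(F_aa, F_bb). Second derivatives: F_aa(-4)=600, F_aa(-3)=-360, F_aa(0)=360, F_aa(1)=-600; F_bb(-4)=-160, F_bb(0)=32, F_bb(1)=-40.
Local minima occur where both diagonal entries positive: (-4, 0), (0, 0). Count: 2.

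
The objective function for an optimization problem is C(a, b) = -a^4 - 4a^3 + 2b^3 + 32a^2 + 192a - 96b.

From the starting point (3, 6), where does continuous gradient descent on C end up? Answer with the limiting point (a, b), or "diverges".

C is separable, so gradient descent decouples: a follows -∂C/∂a, b follows -∂C/∂b.
∂C/∂a = -4(a - 4)(a + 3)(a + 4); at a=3 this is 168, so a decreases.
∂C/∂b = 6(b - 4)(b + 4); at b=6 this is 120, so b decreases.
a converges to its nearest critical value -3 (a local min of the a-part); b converges to 4. The iterate converges to (-3, 4).

(-3, 4)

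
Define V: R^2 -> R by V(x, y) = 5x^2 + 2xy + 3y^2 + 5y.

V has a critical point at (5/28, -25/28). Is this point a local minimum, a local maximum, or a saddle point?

local minimum

The Hessian of V is constant: H = [[10, 2], [2, 6]].
det(H) = 10·6 − 2² = 56.
det(H) > 0 and tr(H) = 16 > 0, so H is positive definite and the point is a local minimum.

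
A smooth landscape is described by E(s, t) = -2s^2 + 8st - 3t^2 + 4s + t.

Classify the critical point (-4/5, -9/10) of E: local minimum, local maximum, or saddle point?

The Hessian of E is constant: H = [[-4, 8], [8, -6]].
det(H) = (-4)·(-6) − 8² = -40.
Since det(H) < 0, H is indefinite and the critical point is a saddle point.

saddle point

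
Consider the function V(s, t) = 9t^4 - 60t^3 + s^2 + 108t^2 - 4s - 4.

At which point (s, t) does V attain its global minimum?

V(s,t) separates as P(s) + Q(t) − 4, so its minimum is min P + min Q − 4.
P'(s) = 2s - 4 vanishes at s ∈ {2}; Q'(t) = 36t(t - 3)(t - 2) vanishes at t ∈ {0, 2, 3}.
Local minima of P (where P''>0): P(2)=-4. Local minima of Q: Q(0)=0, Q(3)=81.
So the global minimum of V is P(2) + Q(0) − 4 = -4 + 0 − 4 = -8, attained at (2, 0).

(2, 0)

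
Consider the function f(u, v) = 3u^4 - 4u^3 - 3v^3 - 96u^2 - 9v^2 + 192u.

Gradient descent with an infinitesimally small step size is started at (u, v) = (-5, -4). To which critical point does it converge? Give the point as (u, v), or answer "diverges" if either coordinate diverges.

(-4, -2)

f is separable, so gradient descent decouples: u follows -∂f/∂u, v follows -∂f/∂v.
∂f/∂u = 12(u - 4)(u - 1)(u + 4); at u=-5 this is -648, so u increases.
∂f/∂v = -9v(v + 2); at v=-4 this is -72, so v increases.
u converges to its nearest critical value -4 (a local min of the u-part); v converges to -2. The iterate converges to (-4, -2).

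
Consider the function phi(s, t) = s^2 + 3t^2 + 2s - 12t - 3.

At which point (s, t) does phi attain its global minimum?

(-1, 2)

phi(s,t) separates as P(s) + Q(t) − 3, so its minimum is min P + min Q − 3.
P'(s) = 2s + 2 vanishes at s ∈ {-1}; Q'(t) = 6(t - 2) vanishes at t ∈ {2}.
Local minima of P (where P''>0): P(-1)=-1. Local minima of Q: Q(2)=-12.
So the global minimum of phi is P(-1) + Q(2) − 3 = -1 − 12 − 3 = -16, attained at (-1, 2).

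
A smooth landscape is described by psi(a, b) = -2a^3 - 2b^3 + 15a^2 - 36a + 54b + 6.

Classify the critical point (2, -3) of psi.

The mixed partial ∂²psi/∂a∂b is 0, so the Hessian at any point is diag(psi_aa, psi_bb) = diag(6(-2a + 5), -12b).
At (2, -3): H = diag(6, 36).
Both eigenvalues are positive, so H is positive definite: a local minimum.

local minimum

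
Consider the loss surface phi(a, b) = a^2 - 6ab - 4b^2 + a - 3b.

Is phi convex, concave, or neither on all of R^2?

neither

phi is quadratic, so its Hessian is the constant matrix H = [[2, -6], [-6, -8]].
det(H) = -52, tr(H) = -6.
det(H) < 0, so H is indefinite: neither convex nor concave.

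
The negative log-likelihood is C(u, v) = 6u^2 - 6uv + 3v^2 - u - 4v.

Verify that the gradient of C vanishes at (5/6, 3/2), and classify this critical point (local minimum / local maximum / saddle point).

local minimum

∇C = (12u - 6v - 1, -6u + 6v - 4); substituting (5/6, 3/2) gives ∇C = (0, 0), so (5/6, 3/2) is indeed a critical point.
The Hessian of C is constant: H = [[12, -6], [-6, 6]].
det(H) = 12·6 − (-6)² = 36.
det(H) > 0 and tr(H) = 18 > 0, so H is positive definite and the point is a local minimum.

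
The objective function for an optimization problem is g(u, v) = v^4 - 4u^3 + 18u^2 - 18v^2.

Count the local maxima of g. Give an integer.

1

g separates as a function of u plus a function of v, so ∇g=0 decouples.
∂g/∂u = -12u(u - 3) = 0 at u ∈ {0, 3}; ∂g/∂v = 4v(v - 3)(v + 3) = 0 at v ∈ {-3, 0, 3}.
The Hessian is diagonal: diag(g_uu, g_vv). Second derivatives: g_uu(0)=36, g_uu(3)=-36; g_vv(-3)=72, g_vv(0)=-36, g_vv(3)=72.
Local maxima occur where both diagonal entries negative: (3, 0). Count: 1.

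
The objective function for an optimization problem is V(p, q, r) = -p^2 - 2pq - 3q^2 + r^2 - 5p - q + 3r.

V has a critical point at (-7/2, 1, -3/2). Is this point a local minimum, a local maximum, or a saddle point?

The Hessian is constant: H = [[-2, -2, 0], [-2, -6, 0], [0, 0, 2]].
Leading principal minors: Δ₁ = -2, Δ₂ = 8, Δ₃ = 16.
The minors fit neither the all-positive nor the alternating-sign pattern, so H is indefinite: a saddle point.

saddle point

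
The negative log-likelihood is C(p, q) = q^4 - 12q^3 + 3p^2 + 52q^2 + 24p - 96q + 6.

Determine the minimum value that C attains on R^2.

-106

C(p,q) separates as A(p) + B(q) + 6, so its minimum is min A + min B + 6.
A'(p) = 6p + 24 vanishes at p ∈ {-4}; B'(q) = 4(q - 4)(q - 3)(q - 2) vanishes at q ∈ {2, 3, 4}.
Local minima of A (where A''>0): A(-4)=-48. Local minima of B: B(2)=-64, B(4)=-64.
So the global minimum of C is A(-4) + B(2) + 6 = -48 − 64 + 6 = -106, attained at (-4, 2).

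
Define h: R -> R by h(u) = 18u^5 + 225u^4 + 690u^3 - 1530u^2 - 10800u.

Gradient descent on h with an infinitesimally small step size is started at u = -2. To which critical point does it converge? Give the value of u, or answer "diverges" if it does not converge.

h'(u) = 90(u - 2)(u + 3)(u + 4)(u + 5), so h'(-2) = -2160.
Gradient descent moves in the -h' direction, i.e. u is increasing.
The nearest critical point in that direction is u = 2, where h'' = 18900 > 0 (a local minimum). The iterate converges there.

2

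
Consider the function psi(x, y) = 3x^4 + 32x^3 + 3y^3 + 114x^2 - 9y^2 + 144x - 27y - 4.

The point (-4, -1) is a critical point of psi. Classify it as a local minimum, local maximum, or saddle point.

The mixed partial ∂²psi/∂x∂y is 0, so the Hessian at any point is diag(psi_xx, psi_yy) = diag(12(3x^2 + 16x + 19), 18(y - 1)).
At (-4, -1): H = diag(36, -36).
The eigenvalues have opposite signs, so H is indefinite: a saddle point.

saddle point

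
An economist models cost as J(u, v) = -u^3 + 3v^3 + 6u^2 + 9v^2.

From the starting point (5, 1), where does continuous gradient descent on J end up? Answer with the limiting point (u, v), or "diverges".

J is separable, so gradient descent decouples: u follows -∂J/∂u, v follows -∂J/∂v.
∂J/∂u = -3u(u - 4); at u=5 this is -15, so u increases.
∂J/∂v = 9v(v + 2); at v=1 this is 27, so v decreases.
The u-coordinate has no critical point in that direction and runs off to infinity.

diverges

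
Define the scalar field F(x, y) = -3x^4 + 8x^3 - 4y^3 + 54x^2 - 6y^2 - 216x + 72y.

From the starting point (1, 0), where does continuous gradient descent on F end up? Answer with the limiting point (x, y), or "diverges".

F is separable, so gradient descent decouples: x follows -∂F/∂x, y follows -∂F/∂y.
∂F/∂x = -12(x - 3)(x - 2)(x + 3); at x=1 this is -96, so x increases.
∂F/∂y = -12(y - 2)(y + 3); at y=0 this is 72, so y decreases.
x converges to its nearest critical value 2 (a local min of the x-part); y converges to -3. The iterate converges to (2, -3).

(2, -3)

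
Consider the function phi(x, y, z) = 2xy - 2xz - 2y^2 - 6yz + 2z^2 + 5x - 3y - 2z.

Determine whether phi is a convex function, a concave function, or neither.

phi is quadratic, so its Hessian is the constant matrix H = [[0, 2, -2], [2, -4, -6], [-2, -6, 4]].
Leading principal minors: 0, -4, 48.
Neither pattern holds ⇒ H is indefinite ⇒ neither convex nor concave.

neither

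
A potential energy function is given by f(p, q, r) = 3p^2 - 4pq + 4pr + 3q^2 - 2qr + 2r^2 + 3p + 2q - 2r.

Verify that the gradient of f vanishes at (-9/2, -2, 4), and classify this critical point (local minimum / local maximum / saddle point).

∇f = (6p - 4q + 4r + 3, -4p + 6q - 2r + 2, 4p - 2q + 4r - 2); substituting (-9/2, -2, 4) gives ∇f = (0, 0, 0), so (-9/2, -2, 4) is indeed a critical point.
The Hessian is constant: H = [[6, -4, 4], [-4, 6, -2], [4, -2, 4]].
Leading principal minors: Δ₁ = 6, Δ₂ = 20, Δ₃ = 24.
All leading minors are positive, so H is positive definite: a local minimum.

local minimum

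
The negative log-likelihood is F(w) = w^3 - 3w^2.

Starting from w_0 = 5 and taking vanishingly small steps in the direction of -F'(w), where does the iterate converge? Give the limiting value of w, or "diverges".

2

F'(w) = 3w(w - 2), so F'(5) = 45.
Gradient descent moves in the -F' direction, i.e. w is decreasing.
The nearest critical point in that direction is w = 2, where F'' = 6 > 0 (a local minimum). The iterate converges there.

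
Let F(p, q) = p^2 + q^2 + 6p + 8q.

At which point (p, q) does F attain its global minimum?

(-3, -4)

F(p,q) separates as A(p) + B(q), so its minimum is min A + min B.
A'(p) = 2p + 6 vanishes at p ∈ {-3}; B'(q) = 2q + 8 vanishes at q ∈ {-4}.
Local minima of A (where A''>0): A(-3)=-9. Local minima of B: B(-4)=-16.
So the global minimum of F is A(-3) + B(-4) = -9 − 16 = -25, attained at (-3, -4).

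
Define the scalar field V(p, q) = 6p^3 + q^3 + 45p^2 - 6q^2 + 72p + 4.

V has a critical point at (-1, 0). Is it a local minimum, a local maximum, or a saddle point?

saddle point

The mixed partial ∂²V/∂p∂q is 0, so the Hessian at any point is diag(V_pp, V_qq) = diag(18(2p + 5), 6(q - 2)).
At (-1, 0): H = diag(54, -12).
The eigenvalues have opposite signs, so H is indefinite: a saddle point.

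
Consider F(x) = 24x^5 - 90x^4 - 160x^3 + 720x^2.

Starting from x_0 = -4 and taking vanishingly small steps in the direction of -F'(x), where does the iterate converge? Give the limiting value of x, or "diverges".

F'(x) = 120x(x - 3)(x - 2)(x + 2), so F'(-4) = 40320.
Gradient descent moves in the -F' direction, i.e. x is decreasing.
There is no critical point below x=-4, and F' keeps the same sign, so the iterate runs off to −∞.

diverges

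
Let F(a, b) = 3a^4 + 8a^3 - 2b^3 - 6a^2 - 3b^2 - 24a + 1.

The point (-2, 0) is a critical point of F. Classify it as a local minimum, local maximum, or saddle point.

saddle point

The mixed partial ∂²F/∂a∂b is 0, so the Hessian at any point is diag(F_aa, F_bb) = diag(12(3a^2 + 4a - 1), -6(2b + 1)).
At (-2, 0): H = diag(36, -6).
The eigenvalues have opposite signs, so H is indefinite: a saddle point.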